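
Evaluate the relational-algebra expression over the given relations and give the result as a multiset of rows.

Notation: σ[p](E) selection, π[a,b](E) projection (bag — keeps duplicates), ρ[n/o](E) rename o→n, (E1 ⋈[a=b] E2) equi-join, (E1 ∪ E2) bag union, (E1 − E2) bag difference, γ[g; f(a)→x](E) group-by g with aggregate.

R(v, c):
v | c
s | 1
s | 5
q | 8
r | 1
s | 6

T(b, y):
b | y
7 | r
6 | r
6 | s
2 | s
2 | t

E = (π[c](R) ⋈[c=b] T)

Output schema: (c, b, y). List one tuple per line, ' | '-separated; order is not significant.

Stepwise |·|:
  R → 5
  π[c](R) → 5
  T → 5
  (π[c](R) ⋈[c=b] T) → 2

== RESULT ==
c | b | y
6 | 6 | r
6 | 6 | s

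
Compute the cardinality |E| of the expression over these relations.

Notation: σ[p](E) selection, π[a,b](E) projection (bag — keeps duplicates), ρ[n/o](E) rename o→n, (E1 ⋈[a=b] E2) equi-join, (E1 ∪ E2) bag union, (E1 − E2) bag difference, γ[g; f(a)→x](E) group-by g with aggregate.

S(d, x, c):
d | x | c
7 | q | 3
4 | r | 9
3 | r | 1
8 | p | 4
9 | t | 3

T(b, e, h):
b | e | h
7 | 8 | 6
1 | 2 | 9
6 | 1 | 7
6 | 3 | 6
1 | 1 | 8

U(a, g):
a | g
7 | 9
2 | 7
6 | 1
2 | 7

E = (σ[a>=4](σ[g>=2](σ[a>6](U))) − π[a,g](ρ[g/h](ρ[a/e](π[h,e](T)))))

Per-node cardinality:
  U → 4
  σ[a>6](U) → 1
  σ[g>=2](σ[a>6](U)) → 1
  σ[a>=4](σ[g>=2](σ[a>6](U))) → 1
  T → 5
  π[h,e](T) → 5
  ρ[a/e](π[h,e](T)) → 5
  ρ[g/h](ρ[a/e](π[h,e](T))) → 5
  π[a,g](ρ[g/h](ρ[a/e](π[h,e](T)))) → 5
  (σ[a>=4](σ[g>=2](σ[a>6](U))) − π[a,g](ρ[g/h](ρ[a/e](π[h,e](T))))) → 1

|E| = 1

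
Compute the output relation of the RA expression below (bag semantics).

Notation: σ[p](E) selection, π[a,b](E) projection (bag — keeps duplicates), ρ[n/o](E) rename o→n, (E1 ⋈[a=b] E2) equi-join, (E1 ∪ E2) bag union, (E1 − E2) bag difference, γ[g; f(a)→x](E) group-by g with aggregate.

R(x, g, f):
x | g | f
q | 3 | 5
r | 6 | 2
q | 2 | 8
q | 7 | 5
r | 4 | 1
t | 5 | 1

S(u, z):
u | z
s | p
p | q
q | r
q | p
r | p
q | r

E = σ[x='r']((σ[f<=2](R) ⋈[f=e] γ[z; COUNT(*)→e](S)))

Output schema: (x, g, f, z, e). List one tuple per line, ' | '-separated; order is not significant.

Subexpression sizes:
  R → 6
  σ[f<=2](R) → 3
  S → 6
  γ[z; COUNT(*)→e](S) → 3
  (σ[f<=2](R) ⋈[f=e] γ[z; COUNT(*)→e](S)) → 3
  σ[x='r']((σ[f<=2](R) ⋈[f=e] γ[z; COUNT(*)→e](S))) → 2

== RESULT ==
x | g | f | z | e
r | 4 | 1 | q | 1
r | 6 | 2 | r | 2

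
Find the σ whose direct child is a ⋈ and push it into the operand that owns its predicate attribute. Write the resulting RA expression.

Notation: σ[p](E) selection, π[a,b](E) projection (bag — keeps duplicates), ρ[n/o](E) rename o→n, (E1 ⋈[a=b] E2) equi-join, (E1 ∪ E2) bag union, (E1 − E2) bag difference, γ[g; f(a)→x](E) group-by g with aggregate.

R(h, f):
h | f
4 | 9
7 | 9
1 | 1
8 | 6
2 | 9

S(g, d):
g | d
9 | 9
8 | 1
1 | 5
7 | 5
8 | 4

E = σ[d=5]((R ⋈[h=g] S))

σ filters on d, owned by the right side.
E' = (R ⋈[h=g] σ[d=5](S))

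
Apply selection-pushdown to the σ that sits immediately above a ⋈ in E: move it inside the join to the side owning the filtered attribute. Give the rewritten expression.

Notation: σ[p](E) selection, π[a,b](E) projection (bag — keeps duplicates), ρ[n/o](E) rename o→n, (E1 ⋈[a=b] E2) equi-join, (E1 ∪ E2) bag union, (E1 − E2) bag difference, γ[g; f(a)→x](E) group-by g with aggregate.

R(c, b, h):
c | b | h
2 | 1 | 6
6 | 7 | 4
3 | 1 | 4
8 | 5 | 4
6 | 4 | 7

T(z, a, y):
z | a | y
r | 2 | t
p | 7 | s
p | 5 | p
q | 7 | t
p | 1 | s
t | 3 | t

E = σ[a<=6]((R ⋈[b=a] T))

σ filters on a, owned by the right side.
E' = (R ⋈[b=a] σ[a<=6](T))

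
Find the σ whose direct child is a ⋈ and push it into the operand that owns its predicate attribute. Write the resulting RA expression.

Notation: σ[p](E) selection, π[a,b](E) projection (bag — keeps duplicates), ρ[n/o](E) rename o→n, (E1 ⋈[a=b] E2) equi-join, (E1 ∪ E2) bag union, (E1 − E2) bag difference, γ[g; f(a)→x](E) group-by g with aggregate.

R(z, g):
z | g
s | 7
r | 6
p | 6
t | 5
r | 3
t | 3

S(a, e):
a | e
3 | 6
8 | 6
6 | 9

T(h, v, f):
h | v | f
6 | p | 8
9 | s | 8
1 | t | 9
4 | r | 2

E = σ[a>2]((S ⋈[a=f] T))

σ filters on a, owned by the left side.
E' = (σ[a>2](S) ⋈[a=f] T)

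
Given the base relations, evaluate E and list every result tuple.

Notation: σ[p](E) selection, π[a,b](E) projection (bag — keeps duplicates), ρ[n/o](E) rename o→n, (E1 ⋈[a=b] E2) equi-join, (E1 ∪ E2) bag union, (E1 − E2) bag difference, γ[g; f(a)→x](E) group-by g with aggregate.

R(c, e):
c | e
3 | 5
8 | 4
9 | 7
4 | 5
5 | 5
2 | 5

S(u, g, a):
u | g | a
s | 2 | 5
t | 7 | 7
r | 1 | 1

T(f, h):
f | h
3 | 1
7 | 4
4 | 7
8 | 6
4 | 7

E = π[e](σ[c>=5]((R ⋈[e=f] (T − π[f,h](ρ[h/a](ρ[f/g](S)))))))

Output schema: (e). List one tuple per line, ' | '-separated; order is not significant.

Subexpression sizes:
  R → 6
  T → 5
  S → 3
  ρ[f/g](S) → 3
  ρ[h/a](ρ[f/g](S)) → 3
  π[f,h](ρ[h/a](ρ[f/g](S))) → 3
  (T − π[f,h](ρ[h/a](ρ[f/g](S)))) → 5
  (R ⋈[e=f] (T − π[f,h](ρ[h/a](ρ[f/g](S))))) → 3
  σ[c>=5]((R ⋈[e=f] (T − π[f,h](ρ[h/a](ρ[f/g](S)))))) → 3
  π[e](σ[c>=5]((R ⋈[e=f] (T − π[f,h](ρ[h/a](ρ[f/g](S))))))) → 3

== RESULT ==
e
4
4
7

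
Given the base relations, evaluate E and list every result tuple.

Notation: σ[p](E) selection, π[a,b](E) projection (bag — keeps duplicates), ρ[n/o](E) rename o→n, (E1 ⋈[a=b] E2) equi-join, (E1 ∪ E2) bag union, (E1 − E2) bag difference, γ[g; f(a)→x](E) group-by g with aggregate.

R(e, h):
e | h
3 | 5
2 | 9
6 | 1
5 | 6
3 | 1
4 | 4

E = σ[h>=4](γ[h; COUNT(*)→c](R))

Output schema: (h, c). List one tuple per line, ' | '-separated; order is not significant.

Subexpression sizes:
  R → 6
  γ[h; COUNT(*)→c](R) → 5
  σ[h>=4](γ[h; COUNT(*)→c](R)) → 4

== RESULT ==
h | c
4 | 1
5 | 1
6 | 1
9 | 1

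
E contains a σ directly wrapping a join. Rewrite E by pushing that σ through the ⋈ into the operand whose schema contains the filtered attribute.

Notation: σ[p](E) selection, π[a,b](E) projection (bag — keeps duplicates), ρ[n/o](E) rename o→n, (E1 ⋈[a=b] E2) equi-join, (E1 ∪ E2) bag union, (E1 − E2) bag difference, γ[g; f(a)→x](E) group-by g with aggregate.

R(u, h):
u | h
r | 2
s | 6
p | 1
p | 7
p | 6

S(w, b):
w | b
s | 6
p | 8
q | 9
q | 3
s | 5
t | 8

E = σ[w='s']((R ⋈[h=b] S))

σ filters on w, owned by the right side.
E' = (R ⋈[h=b] σ[w='s'](S))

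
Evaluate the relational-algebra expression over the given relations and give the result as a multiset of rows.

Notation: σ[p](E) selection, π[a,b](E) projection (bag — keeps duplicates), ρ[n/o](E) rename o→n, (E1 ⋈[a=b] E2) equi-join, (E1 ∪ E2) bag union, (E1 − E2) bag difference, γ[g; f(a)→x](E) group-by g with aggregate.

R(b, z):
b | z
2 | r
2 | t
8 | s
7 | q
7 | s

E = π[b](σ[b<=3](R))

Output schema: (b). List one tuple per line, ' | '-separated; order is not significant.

Per-node cardinality:
  R → 5
  σ[b<=3](R) → 2
  π[b](σ[b<=3](R)) → 2

== RESULT ==
b
2
2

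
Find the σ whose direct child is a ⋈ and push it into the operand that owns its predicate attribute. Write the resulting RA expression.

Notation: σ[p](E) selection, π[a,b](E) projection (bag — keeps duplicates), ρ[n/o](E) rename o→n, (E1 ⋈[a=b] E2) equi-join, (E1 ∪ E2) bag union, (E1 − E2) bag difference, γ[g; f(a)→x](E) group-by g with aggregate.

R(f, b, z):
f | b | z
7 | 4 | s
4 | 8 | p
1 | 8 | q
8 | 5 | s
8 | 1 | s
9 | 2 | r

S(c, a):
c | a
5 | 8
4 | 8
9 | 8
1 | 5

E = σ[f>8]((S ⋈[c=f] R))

σ filters on f, owned by the right side.
E' = (S ⋈[c=f] σ[f>8](R))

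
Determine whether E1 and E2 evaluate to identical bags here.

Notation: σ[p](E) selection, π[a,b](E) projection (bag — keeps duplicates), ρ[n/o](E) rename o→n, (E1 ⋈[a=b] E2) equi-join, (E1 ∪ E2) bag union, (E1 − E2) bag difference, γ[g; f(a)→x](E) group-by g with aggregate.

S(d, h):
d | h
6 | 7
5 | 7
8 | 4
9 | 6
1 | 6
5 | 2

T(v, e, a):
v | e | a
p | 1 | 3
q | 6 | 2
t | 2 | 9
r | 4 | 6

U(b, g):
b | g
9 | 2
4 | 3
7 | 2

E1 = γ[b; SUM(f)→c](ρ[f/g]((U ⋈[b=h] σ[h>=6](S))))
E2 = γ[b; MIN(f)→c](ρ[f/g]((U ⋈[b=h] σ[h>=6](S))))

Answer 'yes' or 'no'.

E1 row counts bottom-up:
  U → 3
  S → 6
  σ[h>=6](S) → 4
  (U ⋈[b=h] σ[h>=6](S)) → 2
  ρ[f/g]((U ⋈[b=h] σ[h>=6](S))) → 2
  γ[b; SUM(f)→c](ρ[f/g]((U ⋈[b=h] σ[h>=6](S)))) → 1
E2 row counts bottom-up:
  U → 3
  S → 6
  σ[h>=6](S) → 4
  (U ⋈[b=h] σ[h>=6](S)) → 2
  ρ[f/g]((U ⋈[b=h] σ[h>=6](S))) → 2
  γ[b; MIN(f)→c](ρ[f/g]((U ⋈[b=h] σ[h>=6](S)))) → 1

E1 result:
b | c
7 | 4
E2 result:
b | c
7 | 2
Witness: (7, 4) appears 1× in E1 but 0× in E2.

no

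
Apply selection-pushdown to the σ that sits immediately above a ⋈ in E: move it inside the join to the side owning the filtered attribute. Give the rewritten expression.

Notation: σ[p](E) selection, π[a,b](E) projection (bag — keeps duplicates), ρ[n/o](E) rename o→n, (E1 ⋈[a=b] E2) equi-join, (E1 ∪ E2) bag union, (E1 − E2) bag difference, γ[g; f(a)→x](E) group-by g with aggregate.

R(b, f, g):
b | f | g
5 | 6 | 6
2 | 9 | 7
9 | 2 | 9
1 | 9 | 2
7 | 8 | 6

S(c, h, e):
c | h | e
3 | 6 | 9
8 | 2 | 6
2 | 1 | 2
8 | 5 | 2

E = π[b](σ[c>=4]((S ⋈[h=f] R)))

σ filters on c, owned by the left side.
E' = π[b]((σ[c>=4](S) ⋈[h=f] R))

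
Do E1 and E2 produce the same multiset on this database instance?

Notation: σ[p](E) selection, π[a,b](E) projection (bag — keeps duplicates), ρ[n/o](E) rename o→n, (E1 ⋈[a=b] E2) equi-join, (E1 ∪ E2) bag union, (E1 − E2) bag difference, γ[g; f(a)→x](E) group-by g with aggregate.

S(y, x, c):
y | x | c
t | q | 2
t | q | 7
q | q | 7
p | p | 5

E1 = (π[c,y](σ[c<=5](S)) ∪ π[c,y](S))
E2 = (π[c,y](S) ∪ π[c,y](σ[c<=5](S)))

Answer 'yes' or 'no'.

E1 per-node cardinality:
  S → 4
  σ[c<=5](S) → 2
  π[c,y](σ[c<=5](S)) → 2
  S → 4
  π[c,y](S) → 4
  (π[c,y](σ[c<=5](S)) ∪ π[c,y](S)) → 6
E2 per-node cardinality:
  S → 4
  π[c,y](S) → 4
  S → 4
  σ[c<=5](S) → 2
  π[c,y](σ[c<=5](S)) → 2
  (π[c,y](S) ∪ π[c,y](σ[c<=5](S))) → 6

E1 and E2 produce the same multiset:
c | y
2 | t
2 | t
5 | p
5 | p
7 | q
7 | t

yes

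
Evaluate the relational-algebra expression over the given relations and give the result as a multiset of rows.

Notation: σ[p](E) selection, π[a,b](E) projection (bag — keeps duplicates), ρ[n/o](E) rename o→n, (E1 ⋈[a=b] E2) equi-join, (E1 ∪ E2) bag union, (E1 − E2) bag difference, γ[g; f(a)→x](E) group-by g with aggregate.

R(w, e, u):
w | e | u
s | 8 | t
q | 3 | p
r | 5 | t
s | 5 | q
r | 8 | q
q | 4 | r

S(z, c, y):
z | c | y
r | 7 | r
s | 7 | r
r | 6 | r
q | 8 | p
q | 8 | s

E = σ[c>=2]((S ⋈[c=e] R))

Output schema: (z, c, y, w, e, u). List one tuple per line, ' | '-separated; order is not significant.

Subexpression sizes:
  S → 5
  R → 6
  (S ⋈[c=e] R) → 4
  σ[c>=2]((S ⋈[c=e] R)) → 4

== RESULT ==
z | c | y | w | e | u
q | 8 | p | r | 8 | q
q | 8 | p | s | 8 | t
q | 8 | s | r | 8 | q
q | 8 | s | s | 8 | t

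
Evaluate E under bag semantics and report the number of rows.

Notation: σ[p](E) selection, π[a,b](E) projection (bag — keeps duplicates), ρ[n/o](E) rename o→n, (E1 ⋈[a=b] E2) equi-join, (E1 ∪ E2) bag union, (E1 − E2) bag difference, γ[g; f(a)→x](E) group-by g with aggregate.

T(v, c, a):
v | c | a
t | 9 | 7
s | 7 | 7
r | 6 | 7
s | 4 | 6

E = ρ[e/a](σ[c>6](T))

Subexpression sizes:
  T → 4
  σ[c>6](T) → 2
  ρ[e/a](σ[c>6](T)) → 2

|E| = 2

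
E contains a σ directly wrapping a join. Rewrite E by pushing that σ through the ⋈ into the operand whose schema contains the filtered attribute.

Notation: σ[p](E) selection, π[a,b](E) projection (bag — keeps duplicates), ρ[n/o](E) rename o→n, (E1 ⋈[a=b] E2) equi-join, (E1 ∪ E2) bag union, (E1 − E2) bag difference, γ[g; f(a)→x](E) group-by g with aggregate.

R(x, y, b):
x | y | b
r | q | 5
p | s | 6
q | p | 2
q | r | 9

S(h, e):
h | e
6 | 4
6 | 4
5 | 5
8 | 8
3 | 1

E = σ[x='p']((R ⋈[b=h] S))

σ filters on x, owned by the left side.
E' = (σ[x='p'](R) ⋈[b=h] S)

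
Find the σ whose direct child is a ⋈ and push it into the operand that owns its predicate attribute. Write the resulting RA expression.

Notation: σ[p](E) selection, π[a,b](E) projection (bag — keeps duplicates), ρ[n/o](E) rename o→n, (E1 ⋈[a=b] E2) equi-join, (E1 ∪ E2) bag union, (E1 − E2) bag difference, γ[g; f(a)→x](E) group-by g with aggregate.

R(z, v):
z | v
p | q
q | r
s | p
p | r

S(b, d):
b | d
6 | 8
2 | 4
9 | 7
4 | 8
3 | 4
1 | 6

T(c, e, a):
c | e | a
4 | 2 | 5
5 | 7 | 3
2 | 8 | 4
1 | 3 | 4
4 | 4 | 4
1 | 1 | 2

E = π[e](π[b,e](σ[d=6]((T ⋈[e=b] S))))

σ filters on d, owned by the right side.
E' = π[e](π[b,e]((T ⋈[e=b] σ[d=6](S))))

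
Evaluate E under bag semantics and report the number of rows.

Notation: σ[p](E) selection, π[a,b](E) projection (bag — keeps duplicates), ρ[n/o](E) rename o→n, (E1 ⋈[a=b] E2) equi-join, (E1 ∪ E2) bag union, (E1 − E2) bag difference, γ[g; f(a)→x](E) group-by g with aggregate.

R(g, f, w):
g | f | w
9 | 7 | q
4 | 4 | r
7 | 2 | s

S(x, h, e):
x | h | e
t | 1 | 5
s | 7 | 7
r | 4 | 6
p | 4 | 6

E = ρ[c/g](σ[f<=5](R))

Row counts bottom-up:
  R → 3
  σ[f<=5](R) → 2
  ρ[c/g](σ[f<=5](R)) → 2

|E| = 2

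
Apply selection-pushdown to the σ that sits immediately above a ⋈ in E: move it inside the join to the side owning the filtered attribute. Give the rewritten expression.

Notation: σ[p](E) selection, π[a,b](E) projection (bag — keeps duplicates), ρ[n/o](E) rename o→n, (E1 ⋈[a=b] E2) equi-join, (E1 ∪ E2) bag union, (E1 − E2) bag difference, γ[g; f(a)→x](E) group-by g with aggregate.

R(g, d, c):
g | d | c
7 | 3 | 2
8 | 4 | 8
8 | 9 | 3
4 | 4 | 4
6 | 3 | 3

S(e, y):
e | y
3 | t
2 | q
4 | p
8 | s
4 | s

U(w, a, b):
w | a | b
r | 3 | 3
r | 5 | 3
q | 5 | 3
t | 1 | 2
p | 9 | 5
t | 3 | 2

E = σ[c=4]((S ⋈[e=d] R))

σ filters on c, owned by the right side.
E' = (S ⋈[e=d] σ[c=4](R))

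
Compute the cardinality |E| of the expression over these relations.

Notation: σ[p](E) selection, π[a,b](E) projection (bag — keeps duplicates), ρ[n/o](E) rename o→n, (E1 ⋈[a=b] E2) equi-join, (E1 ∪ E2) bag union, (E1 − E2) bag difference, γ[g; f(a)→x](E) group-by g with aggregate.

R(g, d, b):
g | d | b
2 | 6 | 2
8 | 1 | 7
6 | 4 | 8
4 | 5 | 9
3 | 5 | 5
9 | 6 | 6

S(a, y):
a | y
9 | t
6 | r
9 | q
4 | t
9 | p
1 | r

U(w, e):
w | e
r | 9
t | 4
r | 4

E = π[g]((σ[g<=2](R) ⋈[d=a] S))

Subexpression sizes:
  R → 6
  σ[g<=2](R) → 1
  S → 6
  (σ[g<=2](R) ⋈[d=a] S) → 1
  π[g]((σ[g<=2](R) ⋈[d=a] S)) → 1

|E| = 1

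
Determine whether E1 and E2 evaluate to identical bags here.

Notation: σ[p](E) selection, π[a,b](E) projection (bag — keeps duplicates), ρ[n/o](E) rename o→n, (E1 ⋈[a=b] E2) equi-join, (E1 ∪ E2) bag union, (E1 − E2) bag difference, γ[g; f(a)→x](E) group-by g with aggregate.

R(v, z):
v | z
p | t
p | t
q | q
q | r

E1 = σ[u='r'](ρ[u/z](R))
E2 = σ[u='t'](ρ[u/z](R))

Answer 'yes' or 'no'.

E1 subexpression sizes:
  R → 4
  ρ[u/z](R) → 4
  σ[u='r'](ρ[u/z](R)) → 1
E2 subexpression sizes:
  R → 4
  ρ[u/z](R) → 4
  σ[u='t'](ρ[u/z](R)) → 2

E1 result:
v | u
q | r
E2 result:
v | u
p | t
p | t
Witness: ('q', 'r') appears 1× in E1 but 0× in E2.

no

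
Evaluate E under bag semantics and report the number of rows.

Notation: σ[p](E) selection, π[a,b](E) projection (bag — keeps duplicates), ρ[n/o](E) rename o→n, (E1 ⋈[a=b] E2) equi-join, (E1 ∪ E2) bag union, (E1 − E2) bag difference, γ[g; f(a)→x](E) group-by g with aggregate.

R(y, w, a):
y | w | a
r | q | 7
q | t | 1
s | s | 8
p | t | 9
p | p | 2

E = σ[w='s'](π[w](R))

Row counts bottom-up:
  R → 5
  π[w](R) → 5
  σ[w='s'](π[w](R)) → 1

|E| = 1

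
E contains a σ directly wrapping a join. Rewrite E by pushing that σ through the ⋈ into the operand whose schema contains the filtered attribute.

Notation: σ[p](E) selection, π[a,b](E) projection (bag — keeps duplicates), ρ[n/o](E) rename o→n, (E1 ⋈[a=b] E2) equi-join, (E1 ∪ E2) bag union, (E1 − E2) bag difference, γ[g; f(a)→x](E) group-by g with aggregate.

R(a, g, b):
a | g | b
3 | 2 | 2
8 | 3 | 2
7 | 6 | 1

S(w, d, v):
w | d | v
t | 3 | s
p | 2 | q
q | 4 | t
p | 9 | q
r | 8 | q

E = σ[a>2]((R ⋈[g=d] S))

σ filters on a, owned by the left side.
E' = (σ[a>2](R) ⋈[g=d] S)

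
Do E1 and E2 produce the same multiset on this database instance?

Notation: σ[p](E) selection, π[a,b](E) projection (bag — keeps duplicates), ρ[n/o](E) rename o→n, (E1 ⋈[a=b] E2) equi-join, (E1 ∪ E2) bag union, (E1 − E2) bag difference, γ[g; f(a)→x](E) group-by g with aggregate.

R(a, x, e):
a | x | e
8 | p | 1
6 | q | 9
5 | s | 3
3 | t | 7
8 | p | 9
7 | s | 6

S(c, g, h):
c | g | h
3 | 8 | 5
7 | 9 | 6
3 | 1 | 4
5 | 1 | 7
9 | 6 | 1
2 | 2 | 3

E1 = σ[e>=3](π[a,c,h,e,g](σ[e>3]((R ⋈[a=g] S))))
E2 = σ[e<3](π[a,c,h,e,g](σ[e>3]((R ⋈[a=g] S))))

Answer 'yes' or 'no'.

E1 stepwise |·|:
  R → 6
  S → 6
  (R ⋈[a=g] S) → 3
  σ[e>3]((R ⋈[a=g] S)) → 2
  π[a,c,h,e,g](σ[e>3]((R ⋈[a=g] S))) → 2
  σ[e>=3](π[a,c,h,e,g](σ[e>3]((R ⋈[a=g] S)))) → 2
E2 stepwise |·|:
  R → 6
  S → 6
  (R ⋈[a=g] S) → 3
  σ[e>3]((R ⋈[a=g] S)) → 2
  π[a,c,h,e,g](σ[e>3]((R ⋈[a=g] S))) → 2
  σ[e<3](π[a,c,h,e,g](σ[e>3]((R ⋈[a=g] S)))) → 0

E1 result:
a | c | h | e | g
6 | 9 | 1 | 9 | 6
8 | 3 | 5 | 9 | 8
E2 result:
a | c | h | e | g
(0 rows)
Witness: (8, 3, 5, 9, 8) appears 1× in E1 but 0× in E2.

no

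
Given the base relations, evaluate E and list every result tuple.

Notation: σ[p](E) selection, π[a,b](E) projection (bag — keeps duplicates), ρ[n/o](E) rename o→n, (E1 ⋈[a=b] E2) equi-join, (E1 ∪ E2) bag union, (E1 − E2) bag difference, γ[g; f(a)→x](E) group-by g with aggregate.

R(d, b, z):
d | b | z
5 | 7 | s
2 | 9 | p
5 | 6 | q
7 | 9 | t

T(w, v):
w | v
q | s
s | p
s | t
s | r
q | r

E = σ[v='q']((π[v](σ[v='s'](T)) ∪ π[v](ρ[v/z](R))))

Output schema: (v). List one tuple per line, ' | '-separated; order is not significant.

Row counts bottom-up:
  T → 5
  σ[v='s'](T) → 1
  π[v](σ[v='s'](T)) → 1
  R → 4
  ρ[v/z](R) → 4
  π[v](ρ[v/z](R)) → 4
  (π[v](σ[v='s'](T)) ∪ π[v](ρ[v/z](R))) → 5
  σ[v='q']((π[v](σ[v='s'](T)) ∪ π[v](ρ[v/z](R)))) → 1

== RESULT ==
v
q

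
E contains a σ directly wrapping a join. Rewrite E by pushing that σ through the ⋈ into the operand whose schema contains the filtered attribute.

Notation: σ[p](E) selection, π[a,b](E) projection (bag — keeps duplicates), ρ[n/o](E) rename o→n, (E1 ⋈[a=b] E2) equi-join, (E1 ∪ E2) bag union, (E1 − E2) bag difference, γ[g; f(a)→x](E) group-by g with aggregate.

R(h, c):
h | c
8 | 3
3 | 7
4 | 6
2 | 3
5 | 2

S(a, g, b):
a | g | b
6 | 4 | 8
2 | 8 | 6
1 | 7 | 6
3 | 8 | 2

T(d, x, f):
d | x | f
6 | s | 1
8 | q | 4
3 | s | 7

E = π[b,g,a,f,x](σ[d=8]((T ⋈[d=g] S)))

σ filters on d, owned by the left side.
E' = π[b,g,a,f,x]((σ[d=8](T) ⋈[d=g] S))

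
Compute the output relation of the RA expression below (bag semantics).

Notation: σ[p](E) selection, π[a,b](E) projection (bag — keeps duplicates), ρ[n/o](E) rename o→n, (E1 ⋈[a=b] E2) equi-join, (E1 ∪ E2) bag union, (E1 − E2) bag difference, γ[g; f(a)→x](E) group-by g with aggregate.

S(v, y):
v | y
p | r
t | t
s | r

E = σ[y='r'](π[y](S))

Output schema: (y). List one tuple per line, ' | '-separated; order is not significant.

Row counts bottom-up:
  S → 3
  π[y](S) → 3
  σ[y='r'](π[y](S)) → 2

== RESULT ==
y
r
r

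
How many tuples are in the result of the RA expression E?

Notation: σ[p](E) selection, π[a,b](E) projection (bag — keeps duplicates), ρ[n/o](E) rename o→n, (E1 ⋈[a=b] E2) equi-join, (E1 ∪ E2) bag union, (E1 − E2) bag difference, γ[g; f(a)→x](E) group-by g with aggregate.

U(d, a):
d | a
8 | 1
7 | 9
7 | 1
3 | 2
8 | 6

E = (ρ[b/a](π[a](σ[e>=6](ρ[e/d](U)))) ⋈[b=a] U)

Subexpression sizes:
  U → 5
  ρ[e/d](U) → 5
  σ[e>=6](ρ[e/d](U)) → 4
  π[a](σ[e>=6](ρ[e/d](U))) → 4
  ρ[b/a](π[a](σ[e>=6](ρ[e/d](U)))) → 4
  U → 5
  (ρ[b/a](π[a](σ[e>=6](ρ[e/d](U)))) ⋈[b=a] U) → 6

|E| = 6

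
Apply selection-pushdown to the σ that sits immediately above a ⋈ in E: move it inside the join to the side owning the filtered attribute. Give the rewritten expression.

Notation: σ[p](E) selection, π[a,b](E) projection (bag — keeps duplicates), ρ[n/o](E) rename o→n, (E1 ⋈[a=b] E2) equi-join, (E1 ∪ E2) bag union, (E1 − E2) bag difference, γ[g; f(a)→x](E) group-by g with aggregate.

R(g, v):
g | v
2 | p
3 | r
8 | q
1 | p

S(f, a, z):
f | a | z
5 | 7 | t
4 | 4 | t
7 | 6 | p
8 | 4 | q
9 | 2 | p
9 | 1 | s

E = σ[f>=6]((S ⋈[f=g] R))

σ filters on f, owned by the left side.
E' = (σ[f>=6](S) ⋈[f=g] R)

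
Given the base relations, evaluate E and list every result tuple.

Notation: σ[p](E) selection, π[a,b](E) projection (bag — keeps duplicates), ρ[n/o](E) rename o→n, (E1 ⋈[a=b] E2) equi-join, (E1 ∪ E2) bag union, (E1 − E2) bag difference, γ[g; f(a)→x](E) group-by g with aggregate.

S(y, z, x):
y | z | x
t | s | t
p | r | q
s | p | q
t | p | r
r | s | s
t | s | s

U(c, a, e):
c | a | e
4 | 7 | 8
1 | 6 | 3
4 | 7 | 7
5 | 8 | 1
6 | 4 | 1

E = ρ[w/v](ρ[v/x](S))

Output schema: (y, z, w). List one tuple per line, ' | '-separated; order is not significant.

Subexpression sizes:
  S → 6
  ρ[v/x](S) → 6
  ρ[w/v](ρ[v/x](S)) → 6

== RESULT ==
y | z | w
p | r | q
r | s | s
s | p | q
t | p | r
t | s | s
t | s | t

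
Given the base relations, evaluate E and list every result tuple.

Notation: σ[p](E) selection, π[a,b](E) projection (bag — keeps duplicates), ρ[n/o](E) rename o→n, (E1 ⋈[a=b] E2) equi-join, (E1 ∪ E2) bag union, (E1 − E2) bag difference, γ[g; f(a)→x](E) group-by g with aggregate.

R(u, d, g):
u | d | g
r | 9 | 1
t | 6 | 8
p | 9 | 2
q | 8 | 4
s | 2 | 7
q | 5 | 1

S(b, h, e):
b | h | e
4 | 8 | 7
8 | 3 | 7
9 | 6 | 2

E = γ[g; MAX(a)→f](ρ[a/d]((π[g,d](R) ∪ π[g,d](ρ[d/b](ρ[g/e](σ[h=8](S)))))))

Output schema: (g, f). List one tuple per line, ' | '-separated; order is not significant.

Row counts bottom-up:
  R → 6
  π[g,d](R) → 6
  S → 3
  σ[h=8](S) → 1
  ρ[g/e](σ[h=8](S)) → 1
  ρ[d/b](ρ[g/e](σ[h=8](S))) → 1
  π[g,d](ρ[d/b](ρ[g/e](σ[h=8](S)))) → 1
  (π[g,d](R) ∪ π[g,d](ρ[d/b](ρ[g/e](σ[h=8](S))))) → 7
  ρ[a/d]((π[g,d](R) ∪ π[g,d](ρ[d/b](ρ[g/e](σ[h=8](S)))))) → 7
  γ[g; MAX(a)→f](ρ[a/d]((π[g,d](R) ∪ π[g,d](ρ[d/b](ρ[g/e](σ[h=8](S))))))) → 5

== RESULT ==
g | f
1 | 9
2 | 9
4 | 8
7 | 4
8 | 6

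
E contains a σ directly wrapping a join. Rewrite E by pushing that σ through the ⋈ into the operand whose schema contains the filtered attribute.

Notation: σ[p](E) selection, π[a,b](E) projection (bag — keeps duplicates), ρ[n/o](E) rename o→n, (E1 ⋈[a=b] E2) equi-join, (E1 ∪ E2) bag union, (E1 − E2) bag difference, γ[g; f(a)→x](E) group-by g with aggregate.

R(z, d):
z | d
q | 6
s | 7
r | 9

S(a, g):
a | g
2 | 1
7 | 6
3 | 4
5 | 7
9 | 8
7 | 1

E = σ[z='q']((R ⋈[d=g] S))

σ filters on z, owned by the left side.
E' = (σ[z='q'](R) ⋈[d=g] S)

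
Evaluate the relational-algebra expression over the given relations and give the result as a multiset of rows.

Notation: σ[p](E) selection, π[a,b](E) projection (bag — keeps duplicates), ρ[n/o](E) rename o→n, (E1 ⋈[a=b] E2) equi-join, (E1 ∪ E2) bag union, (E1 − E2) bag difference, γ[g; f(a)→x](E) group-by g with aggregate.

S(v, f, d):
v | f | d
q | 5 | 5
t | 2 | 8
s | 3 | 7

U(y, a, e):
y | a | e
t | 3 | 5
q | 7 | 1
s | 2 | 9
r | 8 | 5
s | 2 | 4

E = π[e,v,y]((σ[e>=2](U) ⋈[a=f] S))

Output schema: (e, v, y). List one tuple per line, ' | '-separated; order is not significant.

Per-node cardinality:
  U → 5
  σ[e>=2](U) → 4
  S → 3
  (σ[e>=2](U) ⋈[a=f] S) → 3
  π[e,v,y]((σ[e>=2](U) ⋈[a=f] S)) → 3

== RESULT ==
e | v | y
4 | t | s
5 | s | t
9 | t | s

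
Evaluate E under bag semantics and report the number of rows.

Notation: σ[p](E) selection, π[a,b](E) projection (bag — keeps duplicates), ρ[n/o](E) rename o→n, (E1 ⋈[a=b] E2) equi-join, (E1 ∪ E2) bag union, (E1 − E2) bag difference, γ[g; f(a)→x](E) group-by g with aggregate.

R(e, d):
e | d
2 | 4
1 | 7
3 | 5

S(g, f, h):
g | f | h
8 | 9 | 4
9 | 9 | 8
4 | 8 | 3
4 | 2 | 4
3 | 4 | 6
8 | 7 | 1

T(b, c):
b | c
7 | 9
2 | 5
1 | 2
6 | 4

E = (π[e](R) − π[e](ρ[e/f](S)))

Per-node cardinality:
  R → 3
  π[e](R) → 3
  S → 6
  ρ[e/f](S) → 6
  π[e](ρ[e/f](S)) → 6
  (π[e](R) − π[e](ρ[e/f](S))) → 2

|E| = 2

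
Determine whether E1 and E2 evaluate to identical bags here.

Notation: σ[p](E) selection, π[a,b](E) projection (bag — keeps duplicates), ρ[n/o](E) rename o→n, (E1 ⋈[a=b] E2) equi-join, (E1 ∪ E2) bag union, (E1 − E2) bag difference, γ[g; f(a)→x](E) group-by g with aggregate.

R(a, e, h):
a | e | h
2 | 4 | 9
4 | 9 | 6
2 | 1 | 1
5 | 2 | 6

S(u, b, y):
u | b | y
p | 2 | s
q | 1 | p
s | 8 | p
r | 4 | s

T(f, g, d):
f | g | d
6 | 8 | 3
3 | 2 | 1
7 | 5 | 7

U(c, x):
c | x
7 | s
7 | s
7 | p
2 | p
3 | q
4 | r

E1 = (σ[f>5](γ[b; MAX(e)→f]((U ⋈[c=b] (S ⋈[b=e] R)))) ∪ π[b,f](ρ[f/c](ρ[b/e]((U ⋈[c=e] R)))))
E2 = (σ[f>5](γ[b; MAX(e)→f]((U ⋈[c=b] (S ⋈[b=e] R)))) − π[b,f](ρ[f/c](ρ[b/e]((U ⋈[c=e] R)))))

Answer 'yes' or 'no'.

E1 row counts bottom-up:
  U → 6
  S → 4
  R → 4
  (S ⋈[b=e] R) → 3
  (U ⋈[c=b] (S ⋈[b=e] R)) → 2
  γ[b; MAX(e)→f]((U ⋈[c=b] (S ⋈[b=e] R))) → 2
  σ[f>5](γ[b; MAX(e)→f]((U ⋈[c=b] (S ⋈[b=e] R)))) → 0
  U → 6
  R → 4
  (U ⋈[c=e] R) → 2
  ρ[b/e]((U ⋈[c=e] R)) → 2
  ρ[f/c](ρ[b/e]((U ⋈[c=e] R))) → 2
  π[b,f](ρ[f/c](ρ[b/e]((U ⋈[c=e] R)))) → 2
  (σ[f>5](γ[b; MAX(e)→f]((U ⋈[c=b] (S ⋈[b=e] R)))) ∪ π[b,f](ρ[f/c](ρ[b/e]((U ⋈[c=e] R))))) → 2
E2 row counts bottom-up:
  U → 6
  S → 4
  R → 4
  (S ⋈[b=e] R) → 3
  (U ⋈[c=b] (S ⋈[b=e] R)) → 2
  γ[b; MAX(e)→f]((U ⋈[c=b] (S ⋈[b=e] R))) → 2
  σ[f>5](γ[b; MAX(e)→f]((U ⋈[c=b] (S ⋈[b=e] R)))) → 0
  U → 6
  R → 4
  (U ⋈[c=e] R) → 2
  ρ[b/e]((U ⋈[c=e] R)) → 2
  ρ[f/c](ρ[b/e]((U ⋈[c=e] R))) → 2
  π[b,f](ρ[f/c](ρ[b/e]((U ⋈[c=e] R)))) → 2
  (σ[f>5](γ[b; MAX(e)→f]((U ⋈[c=b] (S ⋈[b=e] R)))) − π[b,f](ρ[f/c](ρ[b/e]((U ⋈[c=e] R))))) → 0

E1 result:
b | f
2 | 2
4 | 4
E2 result:
b | f
(0 rows)
Witness: (4, 4) appears 1× in E1 but 0× in E2.

no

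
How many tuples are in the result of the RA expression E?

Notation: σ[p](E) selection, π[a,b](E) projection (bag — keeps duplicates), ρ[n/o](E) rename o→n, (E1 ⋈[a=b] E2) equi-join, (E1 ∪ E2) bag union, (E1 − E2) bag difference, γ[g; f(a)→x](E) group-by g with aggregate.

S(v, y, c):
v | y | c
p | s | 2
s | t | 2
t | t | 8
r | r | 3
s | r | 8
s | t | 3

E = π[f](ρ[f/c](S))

Subexpression sizes:
  S → 6
  ρ[f/c](S) → 6
  π[f](ρ[f/c](S)) → 6

|E| = 6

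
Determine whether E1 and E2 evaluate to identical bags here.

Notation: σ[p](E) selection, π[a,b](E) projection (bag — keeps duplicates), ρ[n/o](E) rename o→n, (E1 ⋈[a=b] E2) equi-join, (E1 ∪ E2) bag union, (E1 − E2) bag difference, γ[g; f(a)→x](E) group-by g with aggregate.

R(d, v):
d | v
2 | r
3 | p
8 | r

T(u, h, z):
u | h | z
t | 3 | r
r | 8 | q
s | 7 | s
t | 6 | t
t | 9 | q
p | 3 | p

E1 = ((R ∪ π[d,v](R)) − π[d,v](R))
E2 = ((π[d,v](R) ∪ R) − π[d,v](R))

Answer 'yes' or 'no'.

E1 per-node cardinality:
  R → 3
  R → 3
  π[d,v](R) → 3
  (R ∪ π[d,v](R)) → 6
  R → 3
  π[d,v](R) → 3
  ((R ∪ π[d,v](R)) − π[d,v](R)) → 3
E2 per-node cardinality:
  R → 3
  π[d,v](R) → 3
  R → 3
  (π[d,v](R) ∪ R) → 6
  R → 3
  π[d,v](R) → 3
  ((π[d,v](R) ∪ R) − π[d,v](R)) → 3

E1 and E2 produce the same multiset:
d | v
2 | r
3 | p
8 | r

yes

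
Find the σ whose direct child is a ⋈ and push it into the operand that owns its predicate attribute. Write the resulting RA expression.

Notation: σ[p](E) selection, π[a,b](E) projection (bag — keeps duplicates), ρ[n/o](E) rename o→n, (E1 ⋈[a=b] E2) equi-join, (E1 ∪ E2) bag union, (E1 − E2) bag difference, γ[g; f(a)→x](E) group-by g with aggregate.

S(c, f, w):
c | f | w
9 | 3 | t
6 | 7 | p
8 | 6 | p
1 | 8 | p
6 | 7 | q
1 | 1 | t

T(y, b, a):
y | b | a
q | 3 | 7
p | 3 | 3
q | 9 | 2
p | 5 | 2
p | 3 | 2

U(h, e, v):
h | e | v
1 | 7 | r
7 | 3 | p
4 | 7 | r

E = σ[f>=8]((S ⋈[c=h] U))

σ filters on f, owned by the left side.
E' = (σ[f>=8](S) ⋈[c=h] U)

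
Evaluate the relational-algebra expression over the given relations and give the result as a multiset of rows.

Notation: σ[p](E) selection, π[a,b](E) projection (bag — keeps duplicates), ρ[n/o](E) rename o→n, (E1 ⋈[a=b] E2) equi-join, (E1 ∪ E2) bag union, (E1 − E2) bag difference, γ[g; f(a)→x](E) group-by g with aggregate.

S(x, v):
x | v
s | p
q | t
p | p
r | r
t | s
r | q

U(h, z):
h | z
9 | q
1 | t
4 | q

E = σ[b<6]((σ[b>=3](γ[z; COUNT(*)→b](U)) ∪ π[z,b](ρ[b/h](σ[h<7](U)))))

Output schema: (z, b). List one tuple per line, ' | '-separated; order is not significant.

Per-node cardinality:
  U → 3
  γ[z; COUNT(*)→b](U) → 2
  σ[b>=3](γ[z; COUNT(*)→b](U)) → 0
  U → 3
  σ[h<7](U) → 2
  ρ[b/h](σ[h<7](U)) → 2
  π[z,b](ρ[b/h](σ[h<7](U))) → 2
  (σ[b>=3](γ[z; COUNT(*)→b](U)) ∪ π[z,b](ρ[b/h](σ[h<7](U)))) → 2
  σ[b<6]((σ[b>=3](γ[z; COUNT(*)→b](U)) ∪ π[z,b](ρ[b/h](σ[h<7](U))))) → 2

== RESULT ==
z | b
q | 4
t | 1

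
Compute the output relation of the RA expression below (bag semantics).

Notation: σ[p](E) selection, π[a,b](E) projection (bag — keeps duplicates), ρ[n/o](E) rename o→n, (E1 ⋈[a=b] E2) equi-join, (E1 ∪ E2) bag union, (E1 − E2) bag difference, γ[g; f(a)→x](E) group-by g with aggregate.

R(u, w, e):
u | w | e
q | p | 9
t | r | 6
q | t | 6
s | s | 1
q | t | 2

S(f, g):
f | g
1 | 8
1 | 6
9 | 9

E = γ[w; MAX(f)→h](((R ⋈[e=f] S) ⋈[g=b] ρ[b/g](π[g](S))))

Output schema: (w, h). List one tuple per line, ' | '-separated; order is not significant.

Stepwise |·|:
  R → 5
  S → 3
  (R ⋈[e=f] S) → 3
  S → 3
  π[g](S) → 3
  ρ[b/g](π[g](S)) → 3
  ((R ⋈[e=f] S) ⋈[g=b] ρ[b/g](π[g](S))) → 3
  γ[w; MAX(f)→h](((R ⋈[e=f] S) ⋈[g=b] ρ[b/g](π[g](S)))) → 2

== RESULT ==
w | h
p | 9
s | 1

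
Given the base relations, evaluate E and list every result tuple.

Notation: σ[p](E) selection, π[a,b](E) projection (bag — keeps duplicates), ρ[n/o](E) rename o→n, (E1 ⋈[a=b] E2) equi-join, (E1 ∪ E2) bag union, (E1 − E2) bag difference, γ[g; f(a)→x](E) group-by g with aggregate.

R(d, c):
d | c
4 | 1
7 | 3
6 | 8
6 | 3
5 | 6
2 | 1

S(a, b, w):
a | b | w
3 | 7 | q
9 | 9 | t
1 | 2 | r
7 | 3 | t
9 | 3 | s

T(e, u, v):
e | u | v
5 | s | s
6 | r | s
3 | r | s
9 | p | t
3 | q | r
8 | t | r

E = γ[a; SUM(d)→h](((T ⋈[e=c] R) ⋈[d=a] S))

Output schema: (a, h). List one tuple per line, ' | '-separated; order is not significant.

Row counts bottom-up:
  T → 6
  R → 6
  (T ⋈[e=c] R) → 6
  S → 5
  ((T ⋈[e=c] R) ⋈[d=a] S) → 2
  γ[a; SUM(d)→h](((T ⋈[e=c] R) ⋈[d=a] S)) → 1

== RESULT ==
a | h
7 | 14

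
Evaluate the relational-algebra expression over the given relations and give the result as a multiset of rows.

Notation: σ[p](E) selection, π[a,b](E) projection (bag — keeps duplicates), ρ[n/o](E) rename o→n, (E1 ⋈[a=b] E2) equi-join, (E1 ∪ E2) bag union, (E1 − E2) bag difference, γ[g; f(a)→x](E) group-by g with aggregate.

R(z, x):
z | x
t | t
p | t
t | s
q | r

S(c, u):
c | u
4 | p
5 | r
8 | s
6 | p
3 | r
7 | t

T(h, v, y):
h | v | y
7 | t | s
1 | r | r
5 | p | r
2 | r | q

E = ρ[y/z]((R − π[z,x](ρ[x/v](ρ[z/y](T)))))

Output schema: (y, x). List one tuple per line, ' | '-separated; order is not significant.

Per-node cardinality:
  R → 4
  T → 4
  ρ[z/y](T) → 4
  ρ[x/v](ρ[z/y](T)) → 4
  π[z,x](ρ[x/v](ρ[z/y](T))) → 4
  (R − π[z,x](ρ[x/v](ρ[z/y](T)))) → 3
  ρ[y/z]((R − π[z,x](ρ[x/v](ρ[z/y](T))))) → 3

== RESULT ==
y | x
p | t
t | s
t | t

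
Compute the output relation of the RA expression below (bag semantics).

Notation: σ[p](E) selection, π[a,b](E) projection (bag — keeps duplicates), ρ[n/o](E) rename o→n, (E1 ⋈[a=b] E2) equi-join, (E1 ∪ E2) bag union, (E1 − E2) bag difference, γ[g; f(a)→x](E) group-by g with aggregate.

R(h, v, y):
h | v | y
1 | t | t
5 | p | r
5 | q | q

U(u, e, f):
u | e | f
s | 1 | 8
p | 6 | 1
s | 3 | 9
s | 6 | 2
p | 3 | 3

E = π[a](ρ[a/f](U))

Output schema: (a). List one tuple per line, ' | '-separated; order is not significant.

Subexpression sizes:
  U → 5
  ρ[a/f](U) → 5
  π[a](ρ[a/f](U)) → 5

== RESULT ==
a
1
2
3
8
9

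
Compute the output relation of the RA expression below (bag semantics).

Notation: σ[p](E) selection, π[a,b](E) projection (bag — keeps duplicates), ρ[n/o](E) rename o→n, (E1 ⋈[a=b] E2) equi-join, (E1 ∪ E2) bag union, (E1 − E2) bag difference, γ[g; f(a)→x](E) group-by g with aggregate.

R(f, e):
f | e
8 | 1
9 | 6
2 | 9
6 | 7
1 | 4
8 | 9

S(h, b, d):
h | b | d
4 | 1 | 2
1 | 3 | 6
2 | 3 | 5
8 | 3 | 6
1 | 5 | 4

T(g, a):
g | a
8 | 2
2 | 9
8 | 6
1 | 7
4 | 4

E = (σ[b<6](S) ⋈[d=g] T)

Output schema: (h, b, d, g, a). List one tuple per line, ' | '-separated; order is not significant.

Per-node cardinality:
  S → 5
  σ[b<6](S) → 5
  T → 5
  (σ[b<6](S) ⋈[d=g] T) → 2

== RESULT ==
h | b | d | g | a
1 | 5 | 4 | 4 | 4
4 | 1 | 2 | 2 | 9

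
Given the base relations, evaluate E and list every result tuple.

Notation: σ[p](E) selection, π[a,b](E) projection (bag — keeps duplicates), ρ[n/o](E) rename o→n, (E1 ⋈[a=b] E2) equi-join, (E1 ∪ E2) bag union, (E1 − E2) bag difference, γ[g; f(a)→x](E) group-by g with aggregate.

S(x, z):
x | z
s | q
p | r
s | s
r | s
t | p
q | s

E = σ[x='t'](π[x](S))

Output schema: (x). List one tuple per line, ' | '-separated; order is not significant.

Row counts bottom-up:
  S → 6
  π[x](S) → 6
  σ[x='t'](π[x](S)) → 1

== RESULT ==
x
t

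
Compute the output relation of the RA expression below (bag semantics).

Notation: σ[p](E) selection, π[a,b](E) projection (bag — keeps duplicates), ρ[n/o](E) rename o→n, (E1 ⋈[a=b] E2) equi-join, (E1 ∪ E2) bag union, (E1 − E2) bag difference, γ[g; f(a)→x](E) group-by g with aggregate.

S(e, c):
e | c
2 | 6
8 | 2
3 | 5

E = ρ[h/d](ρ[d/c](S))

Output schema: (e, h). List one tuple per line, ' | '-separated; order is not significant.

Per-node cardinality:
  S → 3
  ρ[d/c](S) → 3
  ρ[h/d](ρ[d/c](S)) → 3

== RESULT ==
e | h
2 | 6
3 | 5
8 | 2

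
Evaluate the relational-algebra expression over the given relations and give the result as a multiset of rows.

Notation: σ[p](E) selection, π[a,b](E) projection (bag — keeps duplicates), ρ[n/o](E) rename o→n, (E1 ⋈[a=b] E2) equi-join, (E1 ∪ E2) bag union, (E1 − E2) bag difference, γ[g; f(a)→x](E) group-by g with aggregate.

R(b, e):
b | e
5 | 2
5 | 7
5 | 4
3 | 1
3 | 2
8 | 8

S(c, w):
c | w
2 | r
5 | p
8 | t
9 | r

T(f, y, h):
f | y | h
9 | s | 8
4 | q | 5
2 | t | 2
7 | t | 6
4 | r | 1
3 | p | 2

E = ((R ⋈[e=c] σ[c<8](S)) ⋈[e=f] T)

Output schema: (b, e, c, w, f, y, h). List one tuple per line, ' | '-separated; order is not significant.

Stepwise |·|:
  R → 6
  S → 4
  σ[c<8](S) → 2
  (R ⋈[e=c] σ[c<8](S)) → 2
  T → 6
  ((R ⋈[e=c] σ[c<8](S)) ⋈[e=f] T) → 2

== RESULT ==
b | e | c | w | f | y | h
3 | 2 | 2 | r | 2 | t | 2
5 | 2 | 2 | r | 2 | t | 2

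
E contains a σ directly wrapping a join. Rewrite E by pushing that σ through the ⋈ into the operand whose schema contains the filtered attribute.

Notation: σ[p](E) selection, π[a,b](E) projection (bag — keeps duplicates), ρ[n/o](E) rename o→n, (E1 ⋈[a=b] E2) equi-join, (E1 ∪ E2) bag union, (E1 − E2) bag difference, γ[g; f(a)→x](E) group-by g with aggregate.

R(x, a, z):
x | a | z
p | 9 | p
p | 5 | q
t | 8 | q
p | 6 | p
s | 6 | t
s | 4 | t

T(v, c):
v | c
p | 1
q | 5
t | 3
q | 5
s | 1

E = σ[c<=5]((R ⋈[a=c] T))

σ filters on c, owned by the right side.
E' = (R ⋈[a=c] σ[c<=5](T))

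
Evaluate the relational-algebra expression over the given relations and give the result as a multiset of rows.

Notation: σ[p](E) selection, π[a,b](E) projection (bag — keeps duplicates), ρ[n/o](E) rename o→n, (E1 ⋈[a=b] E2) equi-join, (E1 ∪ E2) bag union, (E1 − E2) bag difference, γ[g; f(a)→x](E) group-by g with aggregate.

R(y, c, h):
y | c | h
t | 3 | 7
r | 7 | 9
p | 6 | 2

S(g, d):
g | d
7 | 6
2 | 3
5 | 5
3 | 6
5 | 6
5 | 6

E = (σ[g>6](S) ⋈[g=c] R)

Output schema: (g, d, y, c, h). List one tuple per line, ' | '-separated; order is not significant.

Stepwise |·|:
  S → 6
  σ[g>6](S) → 1
  R → 3
  (σ[g>6](S) ⋈[g=c] R) → 1

== RESULT ==
g | d | y | c | h
7 | 6 | r | 7 | 9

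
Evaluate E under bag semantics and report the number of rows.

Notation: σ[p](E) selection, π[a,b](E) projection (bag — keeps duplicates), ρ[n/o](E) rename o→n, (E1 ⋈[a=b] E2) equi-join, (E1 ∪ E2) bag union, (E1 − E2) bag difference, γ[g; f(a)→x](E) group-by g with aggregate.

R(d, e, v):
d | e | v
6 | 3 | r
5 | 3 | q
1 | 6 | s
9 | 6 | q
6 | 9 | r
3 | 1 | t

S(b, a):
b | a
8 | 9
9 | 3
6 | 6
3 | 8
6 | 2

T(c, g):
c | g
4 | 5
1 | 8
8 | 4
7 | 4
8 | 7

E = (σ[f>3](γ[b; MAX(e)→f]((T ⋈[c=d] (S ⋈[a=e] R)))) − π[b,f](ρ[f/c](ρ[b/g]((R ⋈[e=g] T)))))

Subexpression sizes:
  T → 5
  S → 5
  R → 6
  (S ⋈[a=e] R) → 5
  (T ⋈[c=d] (S ⋈[a=e] R)) → 1
  γ[b; MAX(e)→f]((T ⋈[c=d] (S ⋈[a=e] R))) → 1
  σ[f>3](γ[b; MAX(e)→f]((T ⋈[c=d] (S ⋈[a=e] R)))) → 1
  R → 6
  T → 5
  (R ⋈[e=g] T) → 0
  ρ[b/g]((R ⋈[e=g] T)) → 0
  ρ[f/c](ρ[b/g]((R ⋈[e=g] T))) → 0
  π[b,f](ρ[f/c](ρ[b/g]((R ⋈[e=g] T)))) → 0
  (σ[f>3](γ[b; MAX(e)→f]((T ⋈[c=d] (S ⋈[a=e] R)))) − π[b,f](ρ[f/c](ρ[b/g]((R ⋈[e=g] T))))) → 1

|E| = 1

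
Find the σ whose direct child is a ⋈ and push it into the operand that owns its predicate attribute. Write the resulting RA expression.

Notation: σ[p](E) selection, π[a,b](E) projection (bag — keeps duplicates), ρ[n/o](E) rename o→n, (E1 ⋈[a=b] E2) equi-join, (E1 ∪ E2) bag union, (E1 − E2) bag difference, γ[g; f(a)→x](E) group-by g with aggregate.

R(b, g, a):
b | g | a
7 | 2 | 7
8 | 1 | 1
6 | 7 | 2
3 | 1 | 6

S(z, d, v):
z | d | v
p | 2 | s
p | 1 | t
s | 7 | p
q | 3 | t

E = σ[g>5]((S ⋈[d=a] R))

σ filters on g, owned by the right side.
E' = (S ⋈[d=a] σ[g>5](R))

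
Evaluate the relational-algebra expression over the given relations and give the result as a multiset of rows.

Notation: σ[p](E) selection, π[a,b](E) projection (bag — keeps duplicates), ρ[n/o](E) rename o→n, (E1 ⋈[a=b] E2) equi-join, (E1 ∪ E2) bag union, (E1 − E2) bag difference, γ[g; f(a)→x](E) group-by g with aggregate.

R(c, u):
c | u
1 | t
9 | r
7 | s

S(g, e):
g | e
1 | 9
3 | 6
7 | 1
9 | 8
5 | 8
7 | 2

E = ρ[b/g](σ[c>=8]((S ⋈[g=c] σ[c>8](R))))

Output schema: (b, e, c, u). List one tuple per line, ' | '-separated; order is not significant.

Per-node cardinality:
  S → 6
  R → 3
  σ[c>8](R) → 1
  (S ⋈[g=c] σ[c>8](R)) → 1
  σ[c>=8]((S ⋈[g=c] σ[c>8](R))) → 1
  ρ[b/g](σ[c>=8]((S ⋈[g=c] σ[c>8](R)))) → 1

== RESULT ==
b | e | c | u
9 | 8 | 9 | r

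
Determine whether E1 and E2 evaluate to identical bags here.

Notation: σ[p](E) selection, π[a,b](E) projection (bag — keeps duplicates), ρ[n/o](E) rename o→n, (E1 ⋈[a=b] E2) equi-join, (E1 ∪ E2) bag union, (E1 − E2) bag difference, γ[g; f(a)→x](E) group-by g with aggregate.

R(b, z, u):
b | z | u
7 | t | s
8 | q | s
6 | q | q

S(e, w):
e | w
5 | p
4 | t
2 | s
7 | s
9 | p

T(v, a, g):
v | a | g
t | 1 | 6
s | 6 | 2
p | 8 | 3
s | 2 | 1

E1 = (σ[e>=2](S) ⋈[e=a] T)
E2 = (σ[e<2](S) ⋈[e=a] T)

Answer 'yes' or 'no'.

E1 subexpression sizes:
  S → 5
  σ[e>=2](S) → 5
  T → 4
  (σ[e>=2](S) ⋈[e=a] T) → 1
E2 subexpression sizes:
  S → 5
  σ[e<2](S) → 0
  T → 4
  (σ[e<2](S) ⋈[e=a] T) → 0

E1 result:
e | w | v | a | g
2 | s | s | 2 | 1
E2 result:
e | w | v | a | g
(0 rows)
Witness: (2, 's', 's', 2, 1) appears 1× in E1 but 0× in E2.

no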